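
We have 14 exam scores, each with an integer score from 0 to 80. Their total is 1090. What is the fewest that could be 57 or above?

13

If only k of them are at least 57, the other 14 − k are at most 56, so the total is at most k·80 + (14 − k)·56.
This must reach 1090, so k·80 + (14 − k)·56 ≥ 1090, giving k ≥ 13.
Exactly 13 works: 13 values at 80 and 1 at 56 total 1096; lower one of the high values by 6 (still ≥ 57) to hit 1090.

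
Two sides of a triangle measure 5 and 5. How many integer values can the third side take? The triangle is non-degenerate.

9

The triangle inequality gives |5 − 5| < c < 5 + 5, i.e. 0 < c < 10.
So c can be any integer from 1 to 9: 9 values.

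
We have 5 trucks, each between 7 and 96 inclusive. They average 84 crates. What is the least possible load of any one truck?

36

To make one truck as small as possible, make the other 4 as large as possible.
The total is 5 × 84 = 420.
The other 4 contribute at most 4 × 96 = 384, leaving at least 420 − 384 = 36.
Since 36 ≥ 7, this is achievable: one at 36 and 4 at 96.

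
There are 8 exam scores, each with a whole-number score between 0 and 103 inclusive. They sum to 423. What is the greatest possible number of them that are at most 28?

5

Each value at 28 or below falls at least 103 − 28 = 75 short of the ceiling 103.
The ceiling total is 8 × 103 = 824, and we need 423, so at most ⌊(824 − 423)/75⌋ = 5 can be that low.
k = 5 is achieved by 5 values at 28 and 3 at 103, total 449; lower one of the 103's by 26 (still > 28) to reach 423.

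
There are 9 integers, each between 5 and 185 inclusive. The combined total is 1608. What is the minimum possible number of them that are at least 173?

Suppose at most 9 − j of them reach 173; then j values are ≤ 172 and the rest ≤ 185.
The total is then ≤ 172·j + 185·(9 − j) = 1665 − 13j. For this to be ≥ 1608 we need j ≤ 4, so at least 9 − 4 = 5 must reach 173.
Exactly 5 works: 5 values at 185 and 4 at 172 total 1613; lower one of the high values by 5 (still ≥ 173) to hit 1608.

5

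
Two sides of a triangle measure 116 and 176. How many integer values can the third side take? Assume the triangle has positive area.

231

The triangle inequality gives |116 − 176| < c < 116 + 176, i.e. 60 < c < 292.
So c can be any integer from 61 to 291: 231 values.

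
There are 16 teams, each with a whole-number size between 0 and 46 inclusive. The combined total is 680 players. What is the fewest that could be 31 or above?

13

Each value short of 31 is at most 30, costing at least 46 − 30 = 16 against the maximum total of 736.
We can afford to lose at most 736 − 680 = 56, so at most ⌊56/16⌋ = 3 fall short, and at least 13 are ≥ 31.
Exactly 13 works: 13 values at 46 and 3 at 30 total 688; lower one of the high values by 8 (still ≥ 31) to hit 680.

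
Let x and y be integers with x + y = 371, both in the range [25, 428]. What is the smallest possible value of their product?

Since x + y is fixed, pushing one of them to its bound minimizes the product.
The extreme feasible split is x = 25, y = 346, giving xy = 8650.

8650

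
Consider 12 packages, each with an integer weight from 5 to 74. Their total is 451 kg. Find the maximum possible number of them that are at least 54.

If k of the values are ≥ 54, the total is ≥ 54k + 5(12 − k).
Setting 54k + 5(12 − k) ≤ 451 gives 49k ≤ 391, so k ≤ 7.
k = 7 is achieved by 7 values at 54 and 5 at 5, total 403; add 48 to one value (staying below 54) to reach 451.

7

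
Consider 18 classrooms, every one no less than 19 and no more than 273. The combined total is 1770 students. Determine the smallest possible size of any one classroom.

19

Minimizing one value means maximizing the remaining 17.
The other 17 can take up 17 × 273 = 4641 ≥ 1770 − 19, so one classroom can sit at its floor of 19.
Achievable: one at 19 and the other 17 totalling 1751, which fits since 17 × 19 ≤ 1751 ≤ 17 × 273.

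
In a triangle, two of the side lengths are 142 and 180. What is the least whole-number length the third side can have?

39

The third side must exceed |142 − 180| = 38.
The smallest integer above 38 is 39.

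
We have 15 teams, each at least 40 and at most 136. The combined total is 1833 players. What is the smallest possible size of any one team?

To make one team as small as possible, make the other 14 as large as possible.
The other 14 can take up 14 × 136 = 1904 ≥ 1833 − 40, so one team can sit at its floor of 40.
Achievable: one at 40 and the other 14 totalling 1793, which fits since 14 × 40 ≤ 1793 ≤ 14 × 136.

40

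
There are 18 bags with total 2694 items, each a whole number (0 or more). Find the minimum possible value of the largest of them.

150

The average is 2694/18 > 149, so not all 18 can be 149 or less; the largest is ≥ 150.
Equality holds with 12 values of 150 and 6 values of 149.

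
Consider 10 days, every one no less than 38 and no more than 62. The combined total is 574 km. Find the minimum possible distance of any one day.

38

Minimizing one value means maximizing the remaining 9.
The other 9 can take up 9 × 62 = 558 ≥ 574 − 38, so one day can sit at its floor of 38.
Achievable: one at 38 and the other 9 totalling 536, which fits since 9 × 38 ≤ 536 ≤ 9 × 62.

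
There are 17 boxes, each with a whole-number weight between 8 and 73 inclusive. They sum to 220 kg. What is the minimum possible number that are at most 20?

Each value above 20 is at least 21, contributing at least 21 − 8 = 13 above the floor 8.
The sum exceeds the floor total 136 by 84, so at most ⌊84/13⌋ = 6 exceed 20, and at least 11 are ≤ 20.
Exactly 11 works: 11 values at 8 and 6 at 21 total 214; raise one of the low values by 6 (still ≤ 20) to hit 220.

11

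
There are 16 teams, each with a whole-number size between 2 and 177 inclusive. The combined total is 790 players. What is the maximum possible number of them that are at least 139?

5

With k values at 139 or above and the rest at least 2, the sum is at least 32 + 137k.
Since the sum is 790, we need 137k ≤ 758, i.e. k ≤ 5.
k = 5 is achieved by 5 values at 139 and 11 at 2, total 717; add 73 to one value (staying below 139) to reach 790.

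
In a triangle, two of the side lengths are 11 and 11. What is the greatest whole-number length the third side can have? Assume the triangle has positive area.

The third side must be less than 11 + 11 = 22.
The largest integer below 22 is 21.

21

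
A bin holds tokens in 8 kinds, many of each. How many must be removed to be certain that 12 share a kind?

89

In the worst case you draw 11 of each of the 8 kinds: 8 × 11 = 88.
One more forces 12 of some kind, so 88 + 1 = 89.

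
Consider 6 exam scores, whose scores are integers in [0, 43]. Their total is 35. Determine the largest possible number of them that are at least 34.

Suppose k of them are at least 34. Those contribute at least 34 each and the other 6 − k at least 0 each.
So the total is at least 34k + 0(6 − k) = 0 + 34k. This must be ≤ 35, giving k ≤ 1.
k = 1 is achieved by 1 value at 34 and 5 at 0, total 34; add 1 to one value (staying below 34) to reach 35.

1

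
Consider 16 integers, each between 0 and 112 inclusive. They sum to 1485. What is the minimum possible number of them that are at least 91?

Suppose at most 16 − j of them reach 91; then j values are ≤ 90 and the rest ≤ 112.
The total is then ≤ 90·j + 112·(16 − j) = 1792 − 22j. For this to be ≥ 1485 we need j ≤ 13, so at least 16 − 13 = 3 must reach 91.
Exactly 3 works: 3 values at 112 and 13 at 90 total 1506; lower one of the high values by 21 (still ≥ 91) to hit 1485.

3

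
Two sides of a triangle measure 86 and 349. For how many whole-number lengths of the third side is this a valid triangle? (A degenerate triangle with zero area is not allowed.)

171

The triangle inequality gives |86 − 349| < c < 86 + 349, i.e. 263 < c < 435.
So c can be any integer from 264 to 434: 171 values.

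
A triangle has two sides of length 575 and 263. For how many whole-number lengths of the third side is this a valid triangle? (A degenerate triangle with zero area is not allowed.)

525

The triangle inequality gives |575 − 263| < c < 575 + 263, i.e. 312 < c < 838.
So c can be any integer from 313 to 837: 525 values.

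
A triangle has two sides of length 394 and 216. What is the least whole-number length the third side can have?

179

The third side must exceed |394 − 216| = 178.
The smallest integer above 178 is 179.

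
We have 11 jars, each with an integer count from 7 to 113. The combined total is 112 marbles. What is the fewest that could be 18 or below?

Let j be the number exceeding 18. Then the total is ≥ 19·j + 7·(11 − j) = 77 + 12j.
So 12j ≤ 35 and j ≤ 2; hence at least 11 − 2 = 9 are ≤ 18.
Exactly 9 works: 9 values at 7 and 2 at 19 total 101; raise one of the low values by 11 (still ≤ 18) to hit 112.

9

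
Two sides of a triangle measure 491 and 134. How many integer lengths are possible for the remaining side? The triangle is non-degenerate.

267

The triangle inequality gives |491 − 134| < c < 491 + 134, i.e. 357 < c < 625.
So c can be any integer from 358 to 624: 267 values.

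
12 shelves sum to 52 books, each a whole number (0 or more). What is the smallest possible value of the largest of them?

5

Some value must be at least ⌈52/12⌉ = 5, since 12 × 4 = 48 < 52.
Taking 8 copies of 4 and 4 copies of 5 gives exactly 52, so 5 is attained.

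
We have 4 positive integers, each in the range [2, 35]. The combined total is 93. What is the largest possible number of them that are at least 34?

2

Suppose k of them are at least 34. Those contribute at least 34 each and the other 4 − k at least 2 each.
So the total is at least 34k + 2(4 − k) = 8 + 32k. This must be ≤ 93, giving k ≤ 2.
k = 2 is achieved by 2 values at 34 and 2 at 2, total 72; add 21 to one value (staying below 34) to reach 93.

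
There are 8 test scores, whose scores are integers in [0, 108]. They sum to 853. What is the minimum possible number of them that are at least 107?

Suppose at most 8 − j of them reach 107; then j values are ≤ 106 and the rest ≤ 108.
The total is then ≤ 106·j + 108·(8 − j) = 864 − 2j. For this to be ≥ 853 we need j ≤ 5, so at least 8 − 5 = 3 must reach 107.
Exactly 3 works: 3 values at 108 and 5 at 106 total 854; lower one of the high values by 1 (still ≥ 107) to hit 853.

3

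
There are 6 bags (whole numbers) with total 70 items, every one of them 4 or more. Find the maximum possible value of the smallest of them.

The average is 70/6 < 12, so some value is ≤ 11.
Equality holds with 2 values of 11 and 4 values of 12.

11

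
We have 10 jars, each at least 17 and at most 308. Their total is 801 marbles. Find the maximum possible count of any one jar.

Maximizing one value means minimizing the remaining 9.
The other 9 contribute at least 9 × 17 = 153, leaving at most 801 − 153 = 648.
But each jar is capped at 308, so the maximum is 308.
Achievable: one at 308 and the other 9 totalling 493, which fits since 9 × 17 ≤ 493 ≤ 9 × 308.

308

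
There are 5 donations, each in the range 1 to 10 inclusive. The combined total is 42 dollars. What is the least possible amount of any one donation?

To make one donation as small as possible, make the other 4 as large as possible.
The other 4 contribute at most 4 × 10 = 40, leaving at least 42 − 40 = 2.
Since 2 ≥ 1, this is achievable: one at 2 and 4 at 10.

2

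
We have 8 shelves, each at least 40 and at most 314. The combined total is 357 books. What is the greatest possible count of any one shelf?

77

To make one shelf as large as possible, make the other 7 as small as possible.
The other 7 contribute at least 7 × 40 = 280, leaving at most 357 − 280 = 77.
Since 77 ≤ 314, this is achievable: one at 77 and 7 at 40.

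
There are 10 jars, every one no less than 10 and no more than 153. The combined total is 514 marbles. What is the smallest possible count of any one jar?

To make one jar as small as possible, make the other 9 as large as possible.
The other 9 can take up 9 × 153 = 1377 ≥ 514 − 10, so one jar can sit at its floor of 10.
Achievable: one at 10 and the other 9 totalling 504, which fits since 9 × 10 ≤ 504 ≤ 9 × 153.

10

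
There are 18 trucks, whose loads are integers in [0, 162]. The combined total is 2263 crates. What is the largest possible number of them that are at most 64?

Each value at 64 or below falls at least 162 − 64 = 98 short of the ceiling 162.
The ceiling total is 18 × 162 = 2916, and we need 2263, so at most ⌊(2916 − 2263)/98⌋ = 6 can be that low.
k = 6 is achieved by 6 values at 64 and 12 at 162, total 2328; lower one of the 162's by 65 (still > 64) to reach 2263.

6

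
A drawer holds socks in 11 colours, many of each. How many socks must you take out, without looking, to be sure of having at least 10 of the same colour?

100

In the worst case you draw 9 of each of the 11 colours: 11 × 9 = 99.
One more forces 10 of some colour, so 99 + 1 = 100.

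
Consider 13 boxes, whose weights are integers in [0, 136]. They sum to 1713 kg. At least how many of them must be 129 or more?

7

Each value short of 129 is at most 128, costing at least 136 − 128 = 8 against the maximum total of 1768.
We can afford to lose at most 1768 − 1713 = 55, so at most ⌊55/8⌋ = 6 fall short, and at least 7 are ≥ 129.
Exactly 7 works: 7 values at 136 and 6 at 128 total 1720; lower one of the high values by 7 (still ≥ 129) to hit 1713.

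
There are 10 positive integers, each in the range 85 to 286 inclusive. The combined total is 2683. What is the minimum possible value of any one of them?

To make one integer as small as possible, make the other 9 as large as possible.
The other 9 contribute at most 9 × 286 = 2574, leaving at least 2683 − 2574 = 109.
Since 109 ≥ 85, this is achievable: one at 109 and 9 at 286.

109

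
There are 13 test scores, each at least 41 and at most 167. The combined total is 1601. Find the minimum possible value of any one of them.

Minimizing one value means maximizing the remaining 12.
The other 12 can take up 12 × 167 = 2004 ≥ 1601 − 41, so one score can sit at its floor of 41.
Achievable: one at 41 and the other 12 totalling 1560, which fits since 12 × 41 ≤ 1560 ≤ 12 × 167.

41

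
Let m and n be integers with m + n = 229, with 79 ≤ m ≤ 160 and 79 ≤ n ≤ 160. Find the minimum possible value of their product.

11850

mn = m(229 − m) is concave in m, so over [79, 150] it is minimized at an endpoint.
At the endpoint m = 79, n = 229 − 79 = 150, so mn = 79 × 150 = 11850.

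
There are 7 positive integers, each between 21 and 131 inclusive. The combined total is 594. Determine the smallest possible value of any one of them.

21

To make one integer as small as possible, make the other 6 as large as possible.
The other 6 can take up 6 × 131 = 786 ≥ 594 − 21, so one integer can sit at its floor of 21.
Achievable: one at 21 and the other 6 totalling 573, which fits since 6 × 21 ≤ 573 ≤ 6 × 131.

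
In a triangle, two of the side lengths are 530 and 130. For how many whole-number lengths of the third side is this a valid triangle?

259

The triangle inequality gives |530 − 130| < c < 530 + 130, i.e. 400 < c < 660.
So c can be any integer from 401 to 659: 259 values.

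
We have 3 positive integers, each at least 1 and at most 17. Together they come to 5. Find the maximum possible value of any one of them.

3

To make one integer as large as possible, make the other 2 as small as possible.
The other 2 contribute at least 2 × 1 = 2, leaving at most 5 − 2 = 3.
Since 3 ≤ 17, this is achievable: one at 3 and 2 at 1.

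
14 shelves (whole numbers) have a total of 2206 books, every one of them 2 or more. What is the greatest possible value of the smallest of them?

The average is 2206/14 < 158, so some value is ≤ 157.
Taking 6 copies of 157 and 8 copies of 158 gives exactly 2206, so 157 is attained.

157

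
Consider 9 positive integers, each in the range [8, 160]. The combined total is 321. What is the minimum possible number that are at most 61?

5

If only k of them are at most 61, the other 9 − k are at least 62, so the total is at least (9 − k)·62 + k·8.
This is ≤ 321, so (9 − k)·62 + 8k ≤ 321, which gives k ≥ 5.
Exactly 5 works: 5 values at 8 and 4 at 62 total 288; raise one of the low values by 33 (still ≤ 61) to hit 321.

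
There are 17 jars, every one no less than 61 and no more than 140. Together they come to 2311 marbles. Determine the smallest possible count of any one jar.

71

Minimizing one value means maximizing the remaining 16.
The other 16 contribute at most 16 × 140 = 2240, leaving at least 2311 − 2240 = 71.
Since 71 ≥ 61, this is achievable: one at 71 and 16 at 140.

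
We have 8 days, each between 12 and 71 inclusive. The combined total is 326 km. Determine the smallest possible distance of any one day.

Minimizing one value means maximizing the remaining 7.
The other 7 can take up 7 × 71 = 497 ≥ 326 − 12, so one day can sit at its floor of 12.
Achievable: one at 12 and the other 7 totalling 314, which fits since 7 × 12 ≤ 314 ≤ 7 × 71.

12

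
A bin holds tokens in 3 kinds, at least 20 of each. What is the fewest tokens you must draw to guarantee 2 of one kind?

4

In the worst case you draw 1 of each of the 3 kinds: 3 × 1 = 3.
One more forces 2 of some kind, so 3 + 1 = 4.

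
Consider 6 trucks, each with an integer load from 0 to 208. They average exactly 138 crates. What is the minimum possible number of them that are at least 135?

The total is 6 × 138 = 828.
Each value short of 135 is at most 134, costing at least 208 − 134 = 74 against the maximum total of 1248.
We can afford to lose at most 1248 − 828 = 420, so at most ⌊420/74⌋ = 5 fall short, and at least 1 are ≥ 135.
Exactly 1 works: 1 value at 208 and 5 at 134 total 878; lower one of the high values by 50 (still ≥ 135) to hit 828.

1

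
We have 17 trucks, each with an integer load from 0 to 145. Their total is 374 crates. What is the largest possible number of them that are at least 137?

2

With k values at 137 or above and the rest at least 0, the sum is at least 0 + 137k.
Since the sum is 374, we need 137k ≤ 374, i.e. k ≤ 2.
k = 2 is achieved by 2 values at 137 and 15 at 0, total 274; add 100 to one value (staying below 137) to reach 374.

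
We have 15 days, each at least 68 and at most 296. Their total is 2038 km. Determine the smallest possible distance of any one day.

68

Minimizing one value means maximizing the remaining 14.
The other 14 can take up 14 × 296 = 4144 ≥ 2038 − 68, so one day can sit at its floor of 68.
Achievable: one at 68 and the other 14 totalling 1970, which fits since 14 × 68 ≤ 1970 ≤ 14 × 296.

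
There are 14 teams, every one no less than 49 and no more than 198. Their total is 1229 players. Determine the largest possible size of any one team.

Maximizing one value means minimizing the remaining 13.
The other 13 contribute at least 13 × 49 = 637, leaving at most 1229 − 637 = 592.
But each team is capped at 198, so the maximum is 198.
Achievable: one at 198 and the other 13 totalling 1031, which fits since 13 × 49 ≤ 1031 ≤ 13 × 198.

198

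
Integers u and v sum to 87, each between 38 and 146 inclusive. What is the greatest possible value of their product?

1892

With u + v fixed, uv peaks when the two are closest together.
Taking u = 43 and v = 44 (both in [38, 146]) gives uv = 1892.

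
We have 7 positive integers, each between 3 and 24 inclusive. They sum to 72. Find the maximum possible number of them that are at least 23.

2

With k values at 23 or above and the rest at least 3, the sum is at least 21 + 20k.
Since the sum is 72, we need 20k ≤ 51, i.e. k ≤ 2.
k = 2 is achieved by 2 values at 23 and 5 at 3, total 61; add 11 to one value (staying below 23) to reach 72.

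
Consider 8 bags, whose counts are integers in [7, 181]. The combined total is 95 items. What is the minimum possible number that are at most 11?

1

Each value above 11 is at least 12, contributing at least 12 − 7 = 5 above the floor 7.
The sum exceeds the floor total 56 by 39, so at most ⌊39/5⌋ = 7 exceed 11, and at least 1 are ≤ 11.
Exactly 1 works: 1 value at 7 and 7 at 12 total 91; raise one of the low values by 4 (still ≤ 11) to hit 95.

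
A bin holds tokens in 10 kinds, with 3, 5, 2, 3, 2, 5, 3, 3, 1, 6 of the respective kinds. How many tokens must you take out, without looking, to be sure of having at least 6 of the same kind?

In the worst case you take as many as possible of each kind without reaching 6: 3 + 5 + 2 + 3 + 2 + 5 + 3 + 3 + 1 + 5 = 32.
The next one must give 6 of some kind, so 32 + 1 = 33.

33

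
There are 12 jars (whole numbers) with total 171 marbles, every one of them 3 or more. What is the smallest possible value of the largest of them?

15

The 12 values sum to 171, so their maximum is at least ⌈171/12⌉ = 15.
Equality holds with 3 values of 15 and 9 values of 14.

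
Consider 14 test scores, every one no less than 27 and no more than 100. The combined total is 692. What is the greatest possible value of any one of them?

100

To make one score as large as possible, make the other 13 as small as possible.
The other 13 contribute at least 13 × 27 = 351, leaving at most 692 − 351 = 341.
But each score is capped at 100, so the maximum is 100.
Achievable: one at 100 and the other 13 totalling 592, which fits since 13 × 27 ≤ 592 ≤ 13 × 100.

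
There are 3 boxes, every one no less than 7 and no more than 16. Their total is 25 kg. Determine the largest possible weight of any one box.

Maximizing one value means minimizing the remaining 2.
The other 2 contribute at least 2 × 7 = 14, leaving at most 25 − 14 = 11.
Since 11 ≤ 16, this is achievable: one at 11 and 2 at 7.

11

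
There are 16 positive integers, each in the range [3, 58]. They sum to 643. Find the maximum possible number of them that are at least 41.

15

Suppose k of them are at least 41. Those contribute at least 41 each and the other 16 − k at least 3 each.
So the total is at least 41k + 3(16 − k) = 48 + 38k. This must be ≤ 643, giving k ≤ 15.
k = 15 is achieved by 15 values at 41 and 1 at 3, total 618; add 25 to one value (staying below 41) to reach 643.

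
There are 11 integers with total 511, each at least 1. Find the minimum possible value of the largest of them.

47

Some value must be at least ⌈511/11⌉ = 47, since 11 × 46 = 506 < 511.
Taking 6 copies of 46 and 5 copies of 47 gives exactly 511, so 47 is attained.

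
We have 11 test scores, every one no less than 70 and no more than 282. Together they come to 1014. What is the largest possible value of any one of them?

282

To make one score as large as possible, make the other 10 as small as possible.
The other 10 contribute at least 10 × 70 = 700, leaving at most 1014 − 700 = 314.
But each score is capped at 282, so the maximum is 282.
Achievable: one at 282 and the other 10 totalling 732, which fits since 10 × 70 ≤ 732 ≤ 10 × 282.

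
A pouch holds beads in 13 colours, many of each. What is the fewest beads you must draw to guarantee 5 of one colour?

53

You could draw 4 of every colour without reaching 5 of any — 52 in all.
One more forces 5 of some colour, so 52 + 1 = 53.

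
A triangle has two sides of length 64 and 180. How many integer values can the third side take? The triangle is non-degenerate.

127

The triangle inequality gives |64 − 180| < c < 64 + 180, i.e. 116 < c < 244.
So c can be any integer from 117 to 243: 127 values.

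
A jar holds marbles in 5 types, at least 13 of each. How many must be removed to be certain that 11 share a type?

You could draw 10 of every type without reaching 11 of any — 50 in all.
One more forces 11 of some type, so 50 + 1 = 51.

51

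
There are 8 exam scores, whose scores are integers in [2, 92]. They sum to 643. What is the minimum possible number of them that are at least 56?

If only k of them are at least 56, the other 8 − k are at most 55, so the total is at most k·92 + (8 − k)·55.
This must reach 643, so k·92 + (8 − k)·55 ≥ 643, giving k ≥ 6.
Exactly 6 works: 6 values at 92 and 2 at 55 total 662; lower one of the high values by 19 (still ≥ 56) to hit 643.

6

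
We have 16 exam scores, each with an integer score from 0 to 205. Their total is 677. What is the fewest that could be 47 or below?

If only k of them are at most 47, the other 16 − k are at least 48, so the total is at least (16 − k)·48 + k·0.
This is ≤ 677, so (16 − k)·48 + 0k ≤ 677, which gives k ≥ 2.
Exactly 2 works: 2 values at 0 and 14 at 48 total 672; raise one of the low values by 5 (still ≤ 47) to hit 677.

2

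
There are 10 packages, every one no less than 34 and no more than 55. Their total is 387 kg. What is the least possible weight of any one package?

To make one package as small as possible, make the other 9 as large as possible.
The other 9 can take up 9 × 55 = 495 ≥ 387 − 34, so one package can sit at its floor of 34.
Achievable: one at 34 and the other 9 totalling 353, which fits since 9 × 34 ≤ 353 ≤ 9 × 55.

34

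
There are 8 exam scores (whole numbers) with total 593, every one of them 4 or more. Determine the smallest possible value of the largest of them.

The 8 values sum to 593, so their maximum is at least ⌈593/8⌉ = 75.
Equality holds with 1 value of 75 and 7 values of 74.

75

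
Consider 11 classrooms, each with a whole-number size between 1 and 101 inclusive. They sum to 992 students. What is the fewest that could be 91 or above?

1

If only k of them are at least 91, the other 11 − k are at most 90, so the total is at most k·101 + (11 − k)·90.
This must reach 992, so k·101 + (11 − k)·90 ≥ 992, giving k ≥ 1.
Exactly 1 works: 1 value at 101 and 10 at 90 total 1001; lower one of the high values by 9 (still ≥ 91) to hit 992.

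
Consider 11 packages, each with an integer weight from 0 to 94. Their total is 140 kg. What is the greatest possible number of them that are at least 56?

With k values at 56 or above and the rest at least 0, the sum is at least 0 + 56k.
Since the sum is 140, we need 56k ≤ 140, i.e. k ≤ 2.
k = 2 is achieved by 2 values at 56 and 9 at 0, total 112; add 28 to one value (staying below 56) to reach 140.

2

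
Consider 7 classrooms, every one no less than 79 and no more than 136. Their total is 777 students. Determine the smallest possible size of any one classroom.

79

Minimizing one value means maximizing the remaining 6.
The other 6 can take up 6 × 136 = 816 ≥ 777 − 79, so one classroom can sit at its floor of 79.
Achievable: one at 79 and the other 6 totalling 698, which fits since 6 × 79 ≤ 698 ≤ 6 × 136.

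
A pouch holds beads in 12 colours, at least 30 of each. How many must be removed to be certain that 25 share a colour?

289

You could draw 24 of every colour without reaching 25 of any — 288 in all.
One more forces 25 of some colour, so 288 + 1 = 289.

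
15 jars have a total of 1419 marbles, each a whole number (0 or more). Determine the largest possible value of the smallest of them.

The 15 values sum to 1419, so their minimum is at most ⌊1419/15⌋ = 94.
Achievable: 6 of them at 94 and 9 at 95 total 1419.

94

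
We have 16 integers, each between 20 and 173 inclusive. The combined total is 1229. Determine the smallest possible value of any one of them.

Minimizing one value means maximizing the remaining 15.
The other 15 can take up 15 × 173 = 2595 ≥ 1229 − 20, so one integer can sit at its floor of 20.
Achievable: one at 20 and the other 15 totalling 1209, which fits since 15 × 20 ≤ 1209 ≤ 15 × 173.

20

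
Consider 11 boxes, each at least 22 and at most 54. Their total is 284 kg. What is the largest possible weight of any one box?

Maximizing one value means minimizing the remaining 10.
The other 10 contribute at least 10 × 22 = 220, leaving at most 284 − 220 = 64.
But each box is capped at 54, so the maximum is 54.
Achievable: one at 54 and the other 10 totalling 230, which fits since 10 × 22 ≤ 230 ≤ 10 × 54.

54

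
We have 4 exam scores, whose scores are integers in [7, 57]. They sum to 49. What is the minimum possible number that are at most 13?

1

If only k of them are at most 13, the other 4 − k are at least 14, so the total is at least (4 − k)·14 + k·7.
This is ≤ 49, so (4 − k)·14 + 7k ≤ 49, which gives k ≥ 1.
Exactly 1 works: 1 value at 7 and 3 at 14 total 49.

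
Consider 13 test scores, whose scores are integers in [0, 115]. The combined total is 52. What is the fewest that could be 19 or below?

11

Each value above 19 is at least 20, contributing at least 20 − 0 = 20 above the floor 0.
The sum exceeds the floor total 0 by 52, so at most ⌊52/20⌋ = 2 exceed 19, and at least 11 are ≤ 19.
Exactly 11 works: 11 values at 0 and 2 at 20 total 40; raise one of the low values by 12 (still ≤ 19) to hit 52.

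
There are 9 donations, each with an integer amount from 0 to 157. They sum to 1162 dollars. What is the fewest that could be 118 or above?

3

Each value short of 118 is at most 117, costing at least 157 − 117 = 40 against the maximum total of 1413.
We can afford to lose at most 1413 − 1162 = 251, so at most ⌊251/40⌋ = 6 fall short, and at least 3 are ≥ 118.
Exactly 3 works: 3 values at 157 and 6 at 117 total 1173; lower one of the high values by 11 (still ≥ 118) to hit 1162.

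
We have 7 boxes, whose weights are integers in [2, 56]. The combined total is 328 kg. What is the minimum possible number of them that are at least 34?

If only k of them are at least 34, the other 7 − k are at most 33, so the total is at most k·56 + (7 − k)·33.
This must reach 328, so k·56 + (7 − k)·33 ≥ 328, giving k ≥ 5.
Exactly 5 works: 5 values at 56 and 2 at 33 total 346; lower one of the high values by 18 (still ≥ 34) to hit 328.

5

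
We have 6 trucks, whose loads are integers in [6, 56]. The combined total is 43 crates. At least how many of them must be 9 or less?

Each value above 9 is at least 10, contributing at least 10 − 6 = 4 above the floor 6.
The sum exceeds the floor total 36 by 7, so at most ⌊7/4⌋ = 1 exceed 9, and at least 5 are ≤ 9.
Exactly 5 works: 5 values at 6 and 1 at 10 total 40; raise one of the low values by 3 (still ≤ 9) to hit 43.

5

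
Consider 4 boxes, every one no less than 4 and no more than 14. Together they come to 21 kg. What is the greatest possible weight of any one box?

To make one box as large as possible, make the other 3 as small as possible.
The other 3 contribute at least 3 × 4 = 12, leaving at most 21 − 12 = 9.
Since 9 ≤ 14, this is achievable: one at 9 and 3 at 4.

9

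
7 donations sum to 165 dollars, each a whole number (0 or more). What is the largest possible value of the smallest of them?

The 7 values sum to 165, so their minimum is at most ⌊165/7⌋ = 23.
Taking 3 copies of 23 and 4 copies of 24 gives exactly 165, so 23 is attained.

23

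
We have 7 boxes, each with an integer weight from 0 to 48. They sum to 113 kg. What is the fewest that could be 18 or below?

Each value above 18 is at least 19, contributing at least 19 − 0 = 19 above the floor 0.
The sum exceeds the floor total 0 by 113, so at most ⌊113/19⌋ = 5 exceed 18, and at least 2 are ≤ 18.
Exactly 2 works: 2 values at 0 and 5 at 19 total 95; raise one of the low values by 18 (still ≤ 18) to hit 113.

2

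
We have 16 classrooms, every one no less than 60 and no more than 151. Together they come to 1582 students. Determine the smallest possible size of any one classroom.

60

Minimizing one value means maximizing the remaining 15.
The other 15 can take up 15 × 151 = 2265 ≥ 1582 − 60, so one classroom can sit at its floor of 60.
Achievable: one at 60 and the other 15 totalling 1522, which fits since 15 × 60 ≤ 1522 ≤ 15 × 151.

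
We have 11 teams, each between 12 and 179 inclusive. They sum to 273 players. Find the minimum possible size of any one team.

To make one team as small as possible, make the other 10 as large as possible.
The other 10 can take up 10 × 179 = 1790 ≥ 273 − 12, so one team can sit at its floor of 12.
Achievable: one at 12 and the other 10 totalling 261, which fits since 10 × 12 ≤ 261 ≤ 10 × 179.

12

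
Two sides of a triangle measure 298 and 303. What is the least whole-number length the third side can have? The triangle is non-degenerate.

The third side must exceed |298 − 303| = 5.
The smallest integer above 5 is 6.

6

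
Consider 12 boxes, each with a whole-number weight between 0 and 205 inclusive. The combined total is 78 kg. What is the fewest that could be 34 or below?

Let j be the number exceeding 34. Then the total is ≥ 35·j + 0·(12 − j) = 0 + 35j.
So 35j ≤ 78 and j ≤ 2; hence at least 12 − 2 = 10 are ≤ 34.
Exactly 10 works: 10 values at 0 and 2 at 35 total 70; raise one of the low values by 8 (still ≤ 34) to hit 78.

10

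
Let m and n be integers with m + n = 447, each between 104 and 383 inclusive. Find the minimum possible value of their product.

mn = m(447 − m) is concave in m, so over [104, 343] it is minimized at an endpoint.
The extreme feasible split is m = 104, n = 343, giving mn = 35672.

35672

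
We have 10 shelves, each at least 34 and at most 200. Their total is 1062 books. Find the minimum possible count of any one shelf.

34

Minimizing one value means maximizing the remaining 9.
The other 9 can take up 9 × 200 = 1800 ≥ 1062 − 34, so one shelf can sit at its floor of 34.
Achievable: one at 34 and the other 9 totalling 1028, which fits since 9 × 34 ≤ 1028 ≤ 9 × 200.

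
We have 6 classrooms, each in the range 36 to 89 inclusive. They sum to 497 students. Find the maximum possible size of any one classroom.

89

To make one classroom as large as possible, make the other 5 as small as possible.
The other 5 contribute at least 5 × 36 = 180, leaving at most 497 − 180 = 317.
But each classroom is capped at 89, so the maximum is 89.
Achievable: one at 89 and the other 5 totalling 408, which fits since 5 × 36 ≤ 408 ≤ 5 × 89.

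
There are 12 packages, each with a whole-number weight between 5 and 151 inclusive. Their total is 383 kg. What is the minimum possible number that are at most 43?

4

If only k of them are at most 43, the other 12 − k are at least 44, so the total is at least (12 − k)·44 + k·5.
This is ≤ 383, so (12 − k)·44 + 5k ≤ 383, which gives k ≥ 4.
Exactly 4 works: 4 values at 5 and 8 at 44 total 372; raise one of the low values by 11 (still ≤ 43) to hit 383.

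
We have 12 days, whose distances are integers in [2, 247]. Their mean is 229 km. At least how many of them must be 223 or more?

The total is 12 × 229 = 2748.
If only k of them are at least 223, the other 12 − k are at most 222, so the total is at most k·247 + (12 − k)·222.
This must reach 2748, so k·247 + (12 − k)·222 ≥ 2748, giving k ≥ 4.
Exactly 4 works: 4 values at 247 and 8 at 222 total 2764; lower one of the high values by 16 (still ≥ 223) to hit 2748.

4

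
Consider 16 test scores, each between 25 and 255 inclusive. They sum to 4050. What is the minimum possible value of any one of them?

To make one score as small as possible, make the other 15 as large as possible.
The other 15 contribute at most 15 × 255 = 3825, leaving at least 4050 − 3825 = 225.
Since 225 ≥ 25, this is achievable: one at 225 and 15 at 255.

225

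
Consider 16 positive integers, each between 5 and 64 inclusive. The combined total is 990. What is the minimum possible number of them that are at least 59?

11

Suppose at most 16 − j of them reach 59; then j values are ≤ 58 and the rest ≤ 64.
The total is then ≤ 58·j + 64·(16 − j) = 1024 − 6j. For this to be ≥ 990 we need j ≤ 5, so at least 16 − 5 = 11 must reach 59.
Exactly 11 works: 11 values at 64 and 5 at 58 total 994; lower one of the high values by 4 (still ≥ 59) to hit 990.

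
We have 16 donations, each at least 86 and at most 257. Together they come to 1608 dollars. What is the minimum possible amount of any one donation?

To make one donation as small as possible, make the other 15 as large as possible.
The other 15 can take up 15 × 257 = 3855 ≥ 1608 − 86, so one donation can sit at its floor of 86.
Achievable: one at 86 and the other 15 totalling 1522, which fits since 15 × 86 ≤ 1522 ≤ 15 × 257.

86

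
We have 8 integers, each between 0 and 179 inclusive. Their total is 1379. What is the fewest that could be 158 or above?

6

Each value short of 158 is at most 157, costing at least 179 − 157 = 22 against the maximum total of 1432.
We can afford to lose at most 1432 − 1379 = 53, so at most ⌊53/22⌋ = 2 fall short, and at least 6 are ≥ 158.
Exactly 6 works: 6 values at 179 and 2 at 157 total 1388; lower one of the high values by 9 (still ≥ 158) to hit 1379.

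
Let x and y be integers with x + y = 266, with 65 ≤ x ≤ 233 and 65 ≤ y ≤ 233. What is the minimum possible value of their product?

13065

xy = x(266 − x) is concave in x, so over [65, 201] it is minimized at an endpoint.
The extreme feasible split is x = 65, y = 201, giving xy = 13065.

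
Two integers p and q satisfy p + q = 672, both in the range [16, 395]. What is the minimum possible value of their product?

109415

For a fixed sum, pq is smallest when p and q are as far apart as possible.
At the endpoint p = 277, q = 672 − 277 = 395, so pq = 277 × 395 = 109415.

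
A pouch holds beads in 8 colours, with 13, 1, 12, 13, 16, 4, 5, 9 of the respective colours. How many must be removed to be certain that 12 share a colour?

64

In the worst case you take as many as possible of each colour without reaching 12: 11 + 1 + 11 + 11 + 11 + 4 + 5 + 9 = 63.
The next one must give 12 of some colour, so 63 + 1 = 64.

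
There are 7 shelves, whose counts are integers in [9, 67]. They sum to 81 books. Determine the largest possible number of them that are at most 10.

Suppose k of them are at most 10. Those contribute at most 10 each and the rest at most 67 each.
So the total is at most 10k + 67(7 − k) = 469 − 57k. This must still be ≥ 81, so k ≤ 6.
k = 6 is achieved by 6 values at 10 and 1 at 67, total 127; lower one of the 67's by 46 (still > 10) to reach 81.

6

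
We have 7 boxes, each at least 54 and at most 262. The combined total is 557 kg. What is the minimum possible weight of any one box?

To make one box as small as possible, make the other 6 as large as possible.
The other 6 can take up 6 × 262 = 1572 ≥ 557 − 54, so one box can sit at its floor of 54.
Achievable: one at 54 and the other 6 totalling 503, which fits since 6 × 54 ≤ 503 ≤ 6 × 262.

54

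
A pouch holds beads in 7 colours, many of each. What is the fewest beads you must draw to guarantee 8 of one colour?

50

You could draw 7 of every colour without reaching 8 of any — 49 in all.
One more forces 8 of some colour, so 49 + 1 = 50.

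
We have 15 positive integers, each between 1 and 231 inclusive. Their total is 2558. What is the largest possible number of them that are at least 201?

12

With k values at 201 or above and the rest at least 1, the sum is at least 15 + 200k.
Since the sum is 2558, we need 200k ≤ 2543, i.e. k ≤ 12.
k = 12 is achieved by 12 values at 201 and 3 at 1, total 2415; add 143 to one value (staying below 201) to reach 2558.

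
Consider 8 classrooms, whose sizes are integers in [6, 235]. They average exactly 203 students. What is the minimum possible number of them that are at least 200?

The total is 8 × 203 = 1624.
If only k of them are at least 200, the other 8 − k are at most 199, so the total is at most k·235 + (8 − k)·199.
This must reach 1624, so k·235 + (8 − k)·199 ≥ 1624, giving k ≥ 1.
Exactly 1 works: 1 value at 235 and 7 at 199 total 1628; lower one of the high values by 4 (still ≥ 200) to hit 1624.

1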